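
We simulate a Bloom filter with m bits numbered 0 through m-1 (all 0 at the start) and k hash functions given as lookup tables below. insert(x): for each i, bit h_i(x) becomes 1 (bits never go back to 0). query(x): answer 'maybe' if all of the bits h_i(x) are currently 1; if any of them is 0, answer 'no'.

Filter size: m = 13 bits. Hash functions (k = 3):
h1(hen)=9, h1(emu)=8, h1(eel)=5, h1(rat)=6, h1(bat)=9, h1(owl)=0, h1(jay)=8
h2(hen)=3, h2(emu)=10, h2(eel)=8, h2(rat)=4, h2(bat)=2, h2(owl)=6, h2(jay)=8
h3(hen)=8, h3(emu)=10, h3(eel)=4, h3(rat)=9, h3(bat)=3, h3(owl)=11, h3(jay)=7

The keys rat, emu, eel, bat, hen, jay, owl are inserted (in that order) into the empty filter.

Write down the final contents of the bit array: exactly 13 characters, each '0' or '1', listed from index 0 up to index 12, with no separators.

Start: bits=0000000000000
After insert 'rat': sets bits 4 6 9 -> bits=0000101001000
After insert 'emu': sets bits 8 10 -> bits=0000101011100
After insert 'eel': sets bits 4 5 8 -> bits=0000111011100
After insert 'bat': sets bits 2 3 9 -> bits=0011111011100
After insert 'hen': sets bits 3 8 9 -> bits=0011111011100
After insert 'jay': sets bits 7 8 -> bits=0011111111100
After insert 'owl': sets bits 0 6 11 -> bits=1011111111110

Answer: 1011111111110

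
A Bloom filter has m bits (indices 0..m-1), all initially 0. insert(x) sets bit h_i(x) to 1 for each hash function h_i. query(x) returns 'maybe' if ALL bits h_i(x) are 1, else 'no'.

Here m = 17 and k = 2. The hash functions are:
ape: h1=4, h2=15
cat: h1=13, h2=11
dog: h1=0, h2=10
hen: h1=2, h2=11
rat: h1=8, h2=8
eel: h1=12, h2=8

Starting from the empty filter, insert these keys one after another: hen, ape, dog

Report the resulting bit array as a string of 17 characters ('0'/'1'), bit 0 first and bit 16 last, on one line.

Start: bits=00000000000000000
After insert 'hen': sets bits 2 11 -> bits=00100000000100000
After insert 'ape': sets bits 4 15 -> bits=00101000000100010
After insert 'dog': sets bits 0 10 -> bits=10101000001100010

Answer: 10101000001100010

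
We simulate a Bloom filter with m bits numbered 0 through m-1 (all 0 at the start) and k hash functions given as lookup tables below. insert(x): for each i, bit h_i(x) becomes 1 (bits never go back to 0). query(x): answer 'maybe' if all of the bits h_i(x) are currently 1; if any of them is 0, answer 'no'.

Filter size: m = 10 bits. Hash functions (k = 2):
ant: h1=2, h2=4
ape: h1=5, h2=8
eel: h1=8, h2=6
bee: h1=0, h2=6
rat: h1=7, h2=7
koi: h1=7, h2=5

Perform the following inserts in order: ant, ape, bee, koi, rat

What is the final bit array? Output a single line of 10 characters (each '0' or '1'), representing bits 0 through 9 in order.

Start: bits=0000000000
After insert 'ant': sets bits 2 4 -> bits=0010100000
After insert 'ape': sets bits 5 8 -> bits=0010110010
After insert 'bee': sets bits 0 6 -> bits=1010111010
After insert 'koi': sets bits 5 7 -> bits=1010111110
After insert 'rat': sets bits 7 -> bits=1010111110

Answer: 1010111110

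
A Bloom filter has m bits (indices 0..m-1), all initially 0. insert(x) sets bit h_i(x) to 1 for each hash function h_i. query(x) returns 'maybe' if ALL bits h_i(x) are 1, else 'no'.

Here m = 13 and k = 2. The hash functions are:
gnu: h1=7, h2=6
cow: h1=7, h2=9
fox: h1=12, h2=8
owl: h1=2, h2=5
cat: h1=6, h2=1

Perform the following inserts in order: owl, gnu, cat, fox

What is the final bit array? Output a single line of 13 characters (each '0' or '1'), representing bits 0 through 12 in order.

Start: bits=0000000000000
After insert 'owl': sets bits 2 5 -> bits=0010010000000
After insert 'gnu': sets bits 6 7 -> bits=0010011100000
After insert 'cat': sets bits 1 6 -> bits=0110011100000
After insert 'fox': sets bits 8 12 -> bits=0110011110001

Answer: 0110011110001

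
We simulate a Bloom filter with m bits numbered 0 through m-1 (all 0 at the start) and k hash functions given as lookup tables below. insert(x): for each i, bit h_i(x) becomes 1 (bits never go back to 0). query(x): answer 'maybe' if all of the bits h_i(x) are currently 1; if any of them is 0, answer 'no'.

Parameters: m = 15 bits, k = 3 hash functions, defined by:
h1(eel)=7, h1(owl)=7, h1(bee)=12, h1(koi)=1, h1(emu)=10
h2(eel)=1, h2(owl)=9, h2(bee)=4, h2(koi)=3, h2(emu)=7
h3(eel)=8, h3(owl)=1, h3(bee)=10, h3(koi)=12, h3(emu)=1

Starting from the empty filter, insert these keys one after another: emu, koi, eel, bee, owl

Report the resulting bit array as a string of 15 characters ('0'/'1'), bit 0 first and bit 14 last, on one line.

Start: bits=000000000000000
After insert 'emu': sets bits 1 7 10 -> bits=010000010010000
After insert 'koi': sets bits 1 3 12 -> bits=010100010010100
After insert 'eel': sets bits 1 7 8 -> bits=010100011010100
After insert 'bee': sets bits 4 10 12 -> bits=010110011010100
After insert 'owl': sets bits 1 7 9 -> bits=010110011110100

Answer: 010110011110100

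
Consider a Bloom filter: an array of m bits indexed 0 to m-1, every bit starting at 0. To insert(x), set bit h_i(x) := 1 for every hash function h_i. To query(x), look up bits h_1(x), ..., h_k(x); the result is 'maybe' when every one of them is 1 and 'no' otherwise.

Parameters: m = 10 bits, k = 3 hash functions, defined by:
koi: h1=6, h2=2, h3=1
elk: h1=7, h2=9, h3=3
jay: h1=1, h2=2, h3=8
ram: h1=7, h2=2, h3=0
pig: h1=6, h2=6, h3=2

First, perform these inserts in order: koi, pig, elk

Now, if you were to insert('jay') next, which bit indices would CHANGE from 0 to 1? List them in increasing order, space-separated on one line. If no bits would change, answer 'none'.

Start: bits=0000000000
After insert 'koi': sets bits 1 2 6 -> bits=0110001000
After insert 'pig': sets bits 2 6 -> bits=0110001000
After insert 'elk': sets bits 3 7 9 -> bits=0111001101
insert 'jay' would touch bits 1 2 8; currently bit1=1, bit2=1, bit8=0
Bits that are 0 among those (would change 0->1): 8

Answer: 8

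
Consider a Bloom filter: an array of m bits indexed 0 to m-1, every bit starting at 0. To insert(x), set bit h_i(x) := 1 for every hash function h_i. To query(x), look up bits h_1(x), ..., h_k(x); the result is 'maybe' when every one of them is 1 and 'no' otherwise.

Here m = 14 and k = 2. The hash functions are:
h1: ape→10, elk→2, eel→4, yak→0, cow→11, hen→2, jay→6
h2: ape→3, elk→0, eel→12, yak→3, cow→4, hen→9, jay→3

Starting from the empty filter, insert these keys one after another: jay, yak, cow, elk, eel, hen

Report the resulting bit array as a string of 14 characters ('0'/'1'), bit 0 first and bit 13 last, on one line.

Start: bits=00000000000000
After insert 'jay': sets bits 3 6 -> bits=00010010000000
After insert 'yak': sets bits 0 3 -> bits=10010010000000
After insert 'cow': sets bits 4 11 -> bits=10011010000100
After insert 'elk': sets bits 0 2 -> bits=10111010000100
After insert 'eel': sets bits 4 12 -> bits=10111010000110
After insert 'hen': sets bits 2 9 -> bits=10111010010110

Answer: 10111010010110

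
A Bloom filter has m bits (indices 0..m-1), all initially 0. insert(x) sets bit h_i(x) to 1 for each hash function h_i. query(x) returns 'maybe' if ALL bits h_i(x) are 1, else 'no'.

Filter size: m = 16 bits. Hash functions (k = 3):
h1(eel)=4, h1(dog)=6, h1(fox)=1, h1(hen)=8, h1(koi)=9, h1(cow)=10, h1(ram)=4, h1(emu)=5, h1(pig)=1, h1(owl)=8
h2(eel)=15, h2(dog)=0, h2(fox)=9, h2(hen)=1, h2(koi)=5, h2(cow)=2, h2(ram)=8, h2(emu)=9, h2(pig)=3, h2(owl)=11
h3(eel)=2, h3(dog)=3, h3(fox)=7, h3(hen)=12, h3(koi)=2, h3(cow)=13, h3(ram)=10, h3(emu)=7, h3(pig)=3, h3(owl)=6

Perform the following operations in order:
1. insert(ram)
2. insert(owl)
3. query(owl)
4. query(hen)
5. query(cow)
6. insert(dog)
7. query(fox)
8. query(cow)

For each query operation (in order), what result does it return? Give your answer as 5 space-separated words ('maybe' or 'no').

Start: bits=0000000000000000
Op 1: insert ram -> sets bits 4 8 10 -> bits=0000100010100000
Op 2: insert owl -> sets bits 6 8 11 -> bits=0000101010110000
Op 3: query owl -> checks bit6=1, bit8=1, bit11=1 (all 1) -> maybe
Op 4: query hen -> checks bit1=0, bit8=1, bit12=0 (has a 0) -> no
Op 5: query cow -> checks bit2=0, bit10=1, bit13=0 (has a 0) -> no
Op 6: insert dog -> sets bits 0 3 6 -> bits=1001101010110000
Op 7: query fox -> checks bit1=0, bit7=0, bit9=0 (has a 0) -> no
Op 8: query cow -> checks bit2=0, bit10=1, bit13=0 (has a 0) -> no
Query results in order: maybe no no no no

Answer: maybe no no no no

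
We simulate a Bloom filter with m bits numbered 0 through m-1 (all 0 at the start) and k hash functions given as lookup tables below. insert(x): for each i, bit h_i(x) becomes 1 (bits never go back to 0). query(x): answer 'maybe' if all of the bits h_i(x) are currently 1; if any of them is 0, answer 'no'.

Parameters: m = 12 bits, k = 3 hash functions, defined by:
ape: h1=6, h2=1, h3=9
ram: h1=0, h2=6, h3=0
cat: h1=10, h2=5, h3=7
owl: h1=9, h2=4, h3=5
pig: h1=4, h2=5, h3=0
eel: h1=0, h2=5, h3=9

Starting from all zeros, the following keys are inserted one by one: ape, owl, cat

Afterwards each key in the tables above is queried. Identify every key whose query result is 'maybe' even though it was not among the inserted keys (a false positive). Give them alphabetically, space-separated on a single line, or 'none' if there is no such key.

Start: bits=000000000000
After insert 'ape': sets bits 1 6 9 -> bits=010000100100
After insert 'owl': sets bits 4 5 9 -> bits=010011100100
After insert 'cat': sets bits 5 7 10 -> bits=010011110110
Not inserted: eel pig ram — query each against bits=010011110110:
query eel: checks bit0=0, bit5=1, bit9=1 (has a 0) -> no => not a false positive
query pig: checks bit0=0, bit4=1, bit5=1 (has a 0) -> no => not a false positive
query ram: checks bit0=0, bit6=1 (has a 0) -> no => not a false positive
False positives (alphabetical): none

Answer: none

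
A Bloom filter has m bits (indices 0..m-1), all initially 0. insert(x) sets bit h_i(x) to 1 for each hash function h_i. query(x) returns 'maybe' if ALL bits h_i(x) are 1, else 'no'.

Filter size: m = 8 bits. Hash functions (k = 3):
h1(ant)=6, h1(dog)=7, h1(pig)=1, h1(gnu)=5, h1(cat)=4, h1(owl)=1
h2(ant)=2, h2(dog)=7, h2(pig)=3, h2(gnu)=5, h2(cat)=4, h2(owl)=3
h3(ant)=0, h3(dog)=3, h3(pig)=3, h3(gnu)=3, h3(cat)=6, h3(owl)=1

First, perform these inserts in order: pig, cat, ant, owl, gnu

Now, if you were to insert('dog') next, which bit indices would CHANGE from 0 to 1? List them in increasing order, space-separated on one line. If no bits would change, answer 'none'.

Start: bits=00000000
After insert 'pig': sets bits 1 3 -> bits=01010000
After insert 'cat': sets bits 4 6 -> bits=01011010
After insert 'ant': sets bits 0 2 6 -> bits=11111010
After insert 'owl': sets bits 1 3 -> bits=11111010
After insert 'gnu': sets bits 3 5 -> bits=11111110
insert 'dog' would touch bits 3 7; currently bit3=1, bit7=0
Bits that are 0 among those (would change 0->1): 7

Answer: 7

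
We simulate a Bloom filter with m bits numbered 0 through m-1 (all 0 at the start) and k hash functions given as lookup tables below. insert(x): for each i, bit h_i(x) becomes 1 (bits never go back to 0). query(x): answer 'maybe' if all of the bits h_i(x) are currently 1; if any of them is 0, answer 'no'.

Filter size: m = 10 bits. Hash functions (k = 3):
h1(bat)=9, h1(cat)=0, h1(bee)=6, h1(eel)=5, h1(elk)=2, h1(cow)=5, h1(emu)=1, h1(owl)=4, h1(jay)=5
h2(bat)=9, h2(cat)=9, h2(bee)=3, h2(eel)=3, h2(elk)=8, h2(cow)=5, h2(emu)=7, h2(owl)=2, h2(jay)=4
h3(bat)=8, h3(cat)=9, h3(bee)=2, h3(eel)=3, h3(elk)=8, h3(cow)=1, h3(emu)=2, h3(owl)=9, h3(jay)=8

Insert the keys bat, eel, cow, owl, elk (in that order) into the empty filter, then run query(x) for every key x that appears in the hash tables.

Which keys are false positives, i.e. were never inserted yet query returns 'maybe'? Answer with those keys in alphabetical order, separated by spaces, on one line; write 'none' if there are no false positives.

Answer: jay

Derivation:
Start: bits=0000000000
After insert 'bat': sets bits 8 9 -> bits=0000000011
After insert 'eel': sets bits 3 5 -> bits=0001010011
After insert 'cow': sets bits 1 5 -> bits=0101010011
After insert 'owl': sets bits 2 4 9 -> bits=0111110011
After insert 'elk': sets bits 2 8 -> bits=0111110011
Not inserted: bee cat emu jay — query each against bits=0111110011:
query bee: checks bit2=1, bit3=1, bit6=0 (has a 0) -> no => not a false positive
query cat: checks bit0=0, bit9=1 (has a 0) -> no => not a false positive
query emu: checks bit1=1, bit2=1, bit7=0 (has a 0) -> no => not a false positive
query jay: checks bit4=1, bit5=1, bit8=1 (all 1) -> maybe => FALSE POSITIVE
False positives (alphabetical): jay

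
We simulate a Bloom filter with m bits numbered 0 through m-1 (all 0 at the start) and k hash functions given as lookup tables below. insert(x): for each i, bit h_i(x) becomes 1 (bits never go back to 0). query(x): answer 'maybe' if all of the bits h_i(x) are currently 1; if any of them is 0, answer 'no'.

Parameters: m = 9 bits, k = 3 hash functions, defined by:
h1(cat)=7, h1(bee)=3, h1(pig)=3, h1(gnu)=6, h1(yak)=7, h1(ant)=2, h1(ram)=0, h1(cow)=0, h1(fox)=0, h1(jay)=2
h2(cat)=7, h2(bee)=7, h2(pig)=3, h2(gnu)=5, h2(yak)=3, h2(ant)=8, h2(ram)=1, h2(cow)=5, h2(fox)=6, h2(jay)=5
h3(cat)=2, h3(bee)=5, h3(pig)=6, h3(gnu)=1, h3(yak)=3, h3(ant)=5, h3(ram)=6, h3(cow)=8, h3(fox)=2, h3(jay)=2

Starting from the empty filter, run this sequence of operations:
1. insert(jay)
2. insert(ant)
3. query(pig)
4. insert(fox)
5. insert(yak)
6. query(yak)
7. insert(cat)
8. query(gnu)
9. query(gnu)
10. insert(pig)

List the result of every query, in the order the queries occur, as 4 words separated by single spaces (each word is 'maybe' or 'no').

Answer: no maybe no no

Derivation:
Start: bits=000000000
Op 1: insert jay -> sets bits 2 5 -> bits=001001000
Op 2: insert ant -> sets bits 2 5 8 -> bits=001001001
Op 3: query pig -> checks bit3=0, bit6=0 (has a 0) -> no
Op 4: insert fox -> sets bits 0 2 6 -> bits=101001101
Op 5: insert yak -> sets bits 3 7 -> bits=101101111
Op 6: query yak -> checks bit3=1, bit7=1 (all 1) -> maybe
Op 7: insert cat -> sets bits 2 7 -> bits=101101111
Op 8: query gnu -> checks bit1=0, bit5=1, bit6=1 (has a 0) -> no
Op 9: query gnu -> checks bit1=0, bit5=1, bit6=1 (has a 0) -> no
Op 10: insert pig -> sets bits 3 6 -> bits=101101111
Query results in order: no maybe no no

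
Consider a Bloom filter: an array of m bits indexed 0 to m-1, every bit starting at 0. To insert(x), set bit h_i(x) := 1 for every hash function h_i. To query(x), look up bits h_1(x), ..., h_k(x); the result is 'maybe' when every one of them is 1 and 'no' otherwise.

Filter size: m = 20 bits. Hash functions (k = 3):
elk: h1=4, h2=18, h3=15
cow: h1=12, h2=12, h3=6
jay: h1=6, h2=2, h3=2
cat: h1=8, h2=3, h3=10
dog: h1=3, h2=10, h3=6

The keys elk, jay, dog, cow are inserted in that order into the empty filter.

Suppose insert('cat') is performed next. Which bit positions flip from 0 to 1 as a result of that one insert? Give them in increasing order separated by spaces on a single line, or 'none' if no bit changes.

Start: bits=00000000000000000000
After insert 'elk': sets bits 4 15 18 -> bits=00001000000000010010
After insert 'jay': sets bits 2 6 -> bits=00101010000000010010
After insert 'dog': sets bits 3 6 10 -> bits=00111010001000010010
After insert 'cow': sets bits 6 12 -> bits=00111010001010010010
insert 'cat' would touch bits 3 8 10; currently bit3=1, bit8=0, bit10=1
Bits that are 0 among those (would change 0->1): 8

Answer: 8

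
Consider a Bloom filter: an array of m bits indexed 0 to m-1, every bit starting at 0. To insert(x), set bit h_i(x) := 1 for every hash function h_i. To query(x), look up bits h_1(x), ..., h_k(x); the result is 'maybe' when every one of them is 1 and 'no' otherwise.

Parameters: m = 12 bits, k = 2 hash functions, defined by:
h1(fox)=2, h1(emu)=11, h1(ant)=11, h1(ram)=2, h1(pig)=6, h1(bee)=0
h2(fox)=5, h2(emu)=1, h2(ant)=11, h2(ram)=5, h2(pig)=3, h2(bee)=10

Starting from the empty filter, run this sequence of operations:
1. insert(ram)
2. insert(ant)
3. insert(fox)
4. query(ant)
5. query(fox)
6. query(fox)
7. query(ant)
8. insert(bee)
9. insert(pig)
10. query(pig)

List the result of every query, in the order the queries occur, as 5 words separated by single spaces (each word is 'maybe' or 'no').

Start: bits=000000000000
Op 1: insert ram -> sets bits 2 5 -> bits=001001000000
Op 2: insert ant -> sets bits 11 -> bits=001001000001
Op 3: insert fox -> sets bits 2 5 -> bits=001001000001
Op 4: query ant -> checks bit11=1 (all 1) -> maybe
Op 5: query fox -> checks bit2=1, bit5=1 (all 1) -> maybe
Op 6: query fox -> checks bit2=1, bit5=1 (all 1) -> maybe
Op 7: query ant -> checks bit11=1 (all 1) -> maybe
Op 8: insert bee -> sets bits 0 10 -> bits=101001000011
Op 9: insert pig -> sets bits 3 6 -> bits=101101100011
Op 10: query pig -> checks bit3=1, bit6=1 (all 1) -> maybe
Query results in order: maybe maybe maybe maybe maybe

Answer: maybe maybe maybe maybe maybe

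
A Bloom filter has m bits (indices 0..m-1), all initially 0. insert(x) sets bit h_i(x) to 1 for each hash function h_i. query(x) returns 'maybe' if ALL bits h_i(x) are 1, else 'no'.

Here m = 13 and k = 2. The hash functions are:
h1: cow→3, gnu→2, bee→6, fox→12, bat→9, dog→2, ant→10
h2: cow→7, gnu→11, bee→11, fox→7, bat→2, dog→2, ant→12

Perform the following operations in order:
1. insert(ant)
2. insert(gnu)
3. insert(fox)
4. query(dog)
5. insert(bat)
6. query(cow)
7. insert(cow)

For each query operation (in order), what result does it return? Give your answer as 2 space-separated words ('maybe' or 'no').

Answer: maybe no

Derivation:
Start: bits=0000000000000
Op 1: insert ant -> sets bits 10 12 -> bits=0000000000101
Op 2: insert gnu -> sets bits 2 11 -> bits=0010000000111
Op 3: insert fox -> sets bits 7 12 -> bits=0010000100111
Op 4: query dog -> checks bit2=1 (all 1) -> maybe
Op 5: insert bat -> sets bits 2 9 -> bits=0010000101111
Op 6: query cow -> checks bit3=0, bit7=1 (has a 0) -> no
Op 7: insert cow -> sets bits 3 7 -> bits=0011000101111
Query results in order: maybe no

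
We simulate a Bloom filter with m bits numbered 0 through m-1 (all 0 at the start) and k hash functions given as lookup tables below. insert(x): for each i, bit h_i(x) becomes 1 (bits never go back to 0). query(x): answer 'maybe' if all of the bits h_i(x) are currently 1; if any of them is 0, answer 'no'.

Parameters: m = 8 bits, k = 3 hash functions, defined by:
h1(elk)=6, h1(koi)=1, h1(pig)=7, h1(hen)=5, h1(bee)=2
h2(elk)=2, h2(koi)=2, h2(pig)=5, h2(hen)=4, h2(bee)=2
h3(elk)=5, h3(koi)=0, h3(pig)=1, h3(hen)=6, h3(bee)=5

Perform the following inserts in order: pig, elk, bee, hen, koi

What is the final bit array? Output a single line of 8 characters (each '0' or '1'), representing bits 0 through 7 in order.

Start: bits=00000000
After insert 'pig': sets bits 1 5 7 -> bits=01000101
After insert 'elk': sets bits 2 5 6 -> bits=01100111
After insert 'bee': sets bits 2 5 -> bits=01100111
After insert 'hen': sets bits 4 5 6 -> bits=01101111
After insert 'koi': sets bits 0 1 2 -> bits=11101111

Answer: 11101111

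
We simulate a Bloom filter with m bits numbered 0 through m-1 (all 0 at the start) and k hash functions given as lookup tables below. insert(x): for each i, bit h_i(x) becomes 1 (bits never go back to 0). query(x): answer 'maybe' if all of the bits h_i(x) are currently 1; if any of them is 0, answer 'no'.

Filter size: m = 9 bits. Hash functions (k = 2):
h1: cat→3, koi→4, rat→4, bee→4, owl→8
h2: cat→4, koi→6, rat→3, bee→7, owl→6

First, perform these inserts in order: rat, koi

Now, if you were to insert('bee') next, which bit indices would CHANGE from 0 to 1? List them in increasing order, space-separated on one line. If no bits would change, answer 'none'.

Answer: 7

Derivation:
Start: bits=000000000
After insert 'rat': sets bits 3 4 -> bits=000110000
After insert 'koi': sets bits 4 6 -> bits=000110100
insert 'bee' would touch bits 4 7; currently bit4=1, bit7=0
Bits that are 0 among those (would change 0->1): 7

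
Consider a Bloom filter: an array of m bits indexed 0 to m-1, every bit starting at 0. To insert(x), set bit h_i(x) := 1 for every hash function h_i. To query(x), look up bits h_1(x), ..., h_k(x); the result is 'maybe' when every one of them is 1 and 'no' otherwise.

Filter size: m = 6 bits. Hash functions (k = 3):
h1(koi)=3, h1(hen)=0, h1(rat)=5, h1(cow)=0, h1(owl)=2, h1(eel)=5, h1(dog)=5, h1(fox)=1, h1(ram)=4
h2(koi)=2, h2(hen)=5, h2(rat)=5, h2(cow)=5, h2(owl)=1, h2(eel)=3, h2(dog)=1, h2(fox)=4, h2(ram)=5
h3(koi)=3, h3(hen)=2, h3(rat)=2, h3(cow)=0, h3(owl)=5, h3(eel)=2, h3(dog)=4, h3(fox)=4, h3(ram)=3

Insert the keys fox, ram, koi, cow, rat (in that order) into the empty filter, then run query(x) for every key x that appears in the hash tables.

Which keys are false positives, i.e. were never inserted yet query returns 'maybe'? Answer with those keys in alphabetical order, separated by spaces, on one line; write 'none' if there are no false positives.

Start: bits=000000
After insert 'fox': sets bits 1 4 -> bits=010010
After insert 'ram': sets bits 3 4 5 -> bits=010111
After insert 'koi': sets bits 2 3 -> bits=011111
After insert 'cow': sets bits 0 5 -> bits=111111
After insert 'rat': sets bits 2 5 -> bits=111111
Not inserted: dog eel hen owl — query each against bits=111111:
query dog: checks bit1=1, bit4=1, bit5=1 (all 1) -> maybe => FALSE POSITIVE
query eel: checks bit2=1, bit3=1, bit5=1 (all 1) -> maybe => FALSE POSITIVE
query hen: checks bit0=1, bit2=1, bit5=1 (all 1) -> maybe => FALSE POSITIVE
query owl: checks bit1=1, bit2=1, bit5=1 (all 1) -> maybe => FALSE POSITIVE
False positives (alphabetical): dog eel hen owl

Answer: dog eel hen owl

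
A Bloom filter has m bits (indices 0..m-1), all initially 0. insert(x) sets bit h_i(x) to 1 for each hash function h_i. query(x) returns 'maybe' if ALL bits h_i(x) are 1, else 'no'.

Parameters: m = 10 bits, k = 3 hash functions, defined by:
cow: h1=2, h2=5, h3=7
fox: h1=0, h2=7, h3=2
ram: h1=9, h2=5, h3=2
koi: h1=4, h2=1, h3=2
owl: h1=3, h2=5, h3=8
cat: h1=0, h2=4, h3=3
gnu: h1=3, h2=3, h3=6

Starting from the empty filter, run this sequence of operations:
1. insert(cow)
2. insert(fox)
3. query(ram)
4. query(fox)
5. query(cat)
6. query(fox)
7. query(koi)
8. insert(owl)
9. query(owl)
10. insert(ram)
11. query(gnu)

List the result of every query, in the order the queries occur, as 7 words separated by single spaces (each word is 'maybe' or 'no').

Answer: no maybe no maybe no maybe no

Derivation:
Start: bits=0000000000
Op 1: insert cow -> sets bits 2 5 7 -> bits=0010010100
Op 2: insert fox -> sets bits 0 2 7 -> bits=1010010100
Op 3: query ram -> checks bit2=1, bit5=1, bit9=0 (has a 0) -> no
Op 4: query fox -> checks bit0=1, bit2=1, bit7=1 (all 1) -> maybe
Op 5: query cat -> checks bit0=1, bit3=0, bit4=0 (has a 0) -> no
Op 6: query fox -> checks bit0=1, bit2=1, bit7=1 (all 1) -> maybe
Op 7: query koi -> checks bit1=0, bit2=1, bit4=0 (has a 0) -> no
Op 8: insert owl -> sets bits 3 5 8 -> bits=1011010110
Op 9: query owl -> checks bit3=1, bit5=1, bit8=1 (all 1) -> maybe
Op 10: insert ram -> sets bits 2 5 9 -> bits=1011010111
Op 11: query gnu -> checks bit3=1, bit6=0 (has a 0) -> no
Query results in order: no maybe no maybe no maybe no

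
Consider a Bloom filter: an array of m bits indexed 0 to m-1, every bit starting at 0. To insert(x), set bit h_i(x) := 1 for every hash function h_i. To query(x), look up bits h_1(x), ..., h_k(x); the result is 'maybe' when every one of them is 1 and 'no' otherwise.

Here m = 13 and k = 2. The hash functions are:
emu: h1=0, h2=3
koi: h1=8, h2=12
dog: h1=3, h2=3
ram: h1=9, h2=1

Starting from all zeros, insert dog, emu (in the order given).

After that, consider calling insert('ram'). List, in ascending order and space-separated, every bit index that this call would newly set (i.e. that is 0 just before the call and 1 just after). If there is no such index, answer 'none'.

Answer: 1 9

Derivation:
Start: bits=0000000000000
After insert 'dog': sets bits 3 -> bits=0001000000000
After insert 'emu': sets bits 0 3 -> bits=1001000000000
insert 'ram' would touch bits 1 9; currently bit1=0, bit9=0
Bits that are 0 among those (would change 0->1): 1 9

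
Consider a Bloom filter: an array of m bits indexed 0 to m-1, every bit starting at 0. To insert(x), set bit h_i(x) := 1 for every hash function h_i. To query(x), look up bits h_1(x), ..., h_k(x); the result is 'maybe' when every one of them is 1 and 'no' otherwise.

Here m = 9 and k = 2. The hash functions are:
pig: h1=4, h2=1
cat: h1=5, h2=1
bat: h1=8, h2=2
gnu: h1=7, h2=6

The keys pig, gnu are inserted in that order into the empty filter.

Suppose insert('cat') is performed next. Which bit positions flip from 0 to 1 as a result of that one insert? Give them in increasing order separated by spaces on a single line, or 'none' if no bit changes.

Start: bits=000000000
After insert 'pig': sets bits 1 4 -> bits=010010000
After insert 'gnu': sets bits 6 7 -> bits=010010110
insert 'cat' would touch bits 1 5; currently bit1=1, bit5=0
Bits that are 0 among those (would change 0->1): 5

Answer: 5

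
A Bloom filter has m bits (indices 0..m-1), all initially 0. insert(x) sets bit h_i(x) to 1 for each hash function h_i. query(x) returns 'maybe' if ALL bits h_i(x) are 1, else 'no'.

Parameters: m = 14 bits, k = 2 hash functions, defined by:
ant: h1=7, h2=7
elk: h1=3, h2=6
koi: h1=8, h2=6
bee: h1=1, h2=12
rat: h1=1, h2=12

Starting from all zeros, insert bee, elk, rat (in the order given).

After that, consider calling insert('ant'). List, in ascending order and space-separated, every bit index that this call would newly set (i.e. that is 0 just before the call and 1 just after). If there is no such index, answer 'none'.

Start: bits=00000000000000
After insert 'bee': sets bits 1 12 -> bits=01000000000010
After insert 'elk': sets bits 3 6 -> bits=01010010000010
After insert 'rat': sets bits 1 12 -> bits=01010010000010
insert 'ant' would touch bits 7; currently bit7=0
Bits that are 0 among those (would change 0->1): 7

Answer: 7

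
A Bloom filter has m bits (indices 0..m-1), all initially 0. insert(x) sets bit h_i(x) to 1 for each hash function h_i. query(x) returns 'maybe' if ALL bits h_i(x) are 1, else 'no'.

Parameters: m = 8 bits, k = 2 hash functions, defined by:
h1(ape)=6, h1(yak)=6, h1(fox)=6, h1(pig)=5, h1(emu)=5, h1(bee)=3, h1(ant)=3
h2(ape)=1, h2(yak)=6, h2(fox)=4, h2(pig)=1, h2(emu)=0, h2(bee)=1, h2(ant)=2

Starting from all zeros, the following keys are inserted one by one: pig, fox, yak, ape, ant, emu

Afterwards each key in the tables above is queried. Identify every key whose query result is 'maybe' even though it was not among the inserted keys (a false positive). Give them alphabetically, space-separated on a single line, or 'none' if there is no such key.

Answer: bee

Derivation:
Start: bits=00000000
After insert 'pig': sets bits 1 5 -> bits=01000100
After insert 'fox': sets bits 4 6 -> bits=01001110
After insert 'yak': sets bits 6 -> bits=01001110
After insert 'ape': sets bits 1 6 -> bits=01001110
After insert 'ant': sets bits 2 3 -> bits=01111110
After insert 'emu': sets bits 0 5 -> bits=11111110
Not inserted: bee — query each against bits=11111110:
query bee: checks bit1=1, bit3=1 (all 1) -> maybe => FALSE POSITIVE
False positives (alphabetical): bee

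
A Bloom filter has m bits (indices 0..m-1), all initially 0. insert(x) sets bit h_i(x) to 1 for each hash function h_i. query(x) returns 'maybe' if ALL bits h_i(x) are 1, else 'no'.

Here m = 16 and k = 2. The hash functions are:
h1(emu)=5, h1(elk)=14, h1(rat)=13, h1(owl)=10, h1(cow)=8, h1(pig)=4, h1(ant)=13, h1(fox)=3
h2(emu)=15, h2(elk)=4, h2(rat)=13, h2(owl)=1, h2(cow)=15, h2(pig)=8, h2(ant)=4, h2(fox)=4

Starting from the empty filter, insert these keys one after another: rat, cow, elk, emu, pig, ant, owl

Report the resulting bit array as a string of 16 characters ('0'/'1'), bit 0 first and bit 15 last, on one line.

Start: bits=0000000000000000
After insert 'rat': sets bits 13 -> bits=0000000000000100
After insert 'cow': sets bits 8 15 -> bits=0000000010000101
After insert 'elk': sets bits 4 14 -> bits=0000100010000111
After insert 'emu': sets bits 5 15 -> bits=0000110010000111
After insert 'pig': sets bits 4 8 -> bits=0000110010000111
After insert 'ant': sets bits 4 13 -> bits=0000110010000111
After insert 'owl': sets bits 1 10 -> bits=0100110010100111

Answer: 0100110010100111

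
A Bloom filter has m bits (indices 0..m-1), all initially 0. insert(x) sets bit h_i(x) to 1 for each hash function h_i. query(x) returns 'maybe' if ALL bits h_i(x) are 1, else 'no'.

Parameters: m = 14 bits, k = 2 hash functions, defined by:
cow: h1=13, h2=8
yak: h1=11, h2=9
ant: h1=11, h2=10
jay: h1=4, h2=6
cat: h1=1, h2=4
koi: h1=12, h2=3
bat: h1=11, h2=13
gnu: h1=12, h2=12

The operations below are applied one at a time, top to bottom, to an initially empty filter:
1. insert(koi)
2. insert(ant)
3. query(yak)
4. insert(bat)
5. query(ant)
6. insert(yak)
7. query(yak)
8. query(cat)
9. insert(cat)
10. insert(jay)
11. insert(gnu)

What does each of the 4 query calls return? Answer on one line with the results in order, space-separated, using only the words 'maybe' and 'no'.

Start: bits=00000000000000
Op 1: insert koi -> sets bits 3 12 -> bits=00010000000010
Op 2: insert ant -> sets bits 10 11 -> bits=00010000001110
Op 3: query yak -> checks bit9=0, bit11=1 (has a 0) -> no
Op 4: insert bat -> sets bits 11 13 -> bits=00010000001111
Op 5: query ant -> checks bit10=1, bit11=1 (all 1) -> maybe
Op 6: insert yak -> sets bits 9 11 -> bits=00010000011111
Op 7: query yak -> checks bit9=1, bit11=1 (all 1) -> maybe
Op 8: query cat -> checks bit1=0, bit4=0 (has a 0) -> no
Op 9: insert cat -> sets bits 1 4 -> bits=01011000011111
Op 10: insert jay -> sets bits 4 6 -> bits=01011010011111
Op 11: insert gnu -> sets bits 12 -> bits=01011010011111
Query results in order: no maybe maybe no

Answer: no maybe maybe no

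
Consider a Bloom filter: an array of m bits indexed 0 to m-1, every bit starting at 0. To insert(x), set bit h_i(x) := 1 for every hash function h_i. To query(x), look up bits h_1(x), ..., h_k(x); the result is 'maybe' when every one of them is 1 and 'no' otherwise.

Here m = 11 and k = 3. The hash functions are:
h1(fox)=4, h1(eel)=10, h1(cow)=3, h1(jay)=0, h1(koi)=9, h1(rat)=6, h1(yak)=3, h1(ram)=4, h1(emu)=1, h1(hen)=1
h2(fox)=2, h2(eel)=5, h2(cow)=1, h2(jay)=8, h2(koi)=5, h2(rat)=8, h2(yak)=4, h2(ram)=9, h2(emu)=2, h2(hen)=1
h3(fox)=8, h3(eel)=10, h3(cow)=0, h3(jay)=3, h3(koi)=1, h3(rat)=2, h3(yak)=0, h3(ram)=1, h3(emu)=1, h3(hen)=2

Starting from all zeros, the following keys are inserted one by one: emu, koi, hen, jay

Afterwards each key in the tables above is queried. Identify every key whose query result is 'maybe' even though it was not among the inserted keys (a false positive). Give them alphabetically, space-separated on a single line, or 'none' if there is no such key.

Answer: cow

Derivation:
Start: bits=00000000000
After insert 'emu': sets bits 1 2 -> bits=01100000000
After insert 'koi': sets bits 1 5 9 -> bits=01100100010
After insert 'hen': sets bits 1 2 -> bits=01100100010
After insert 'jay': sets bits 0 3 8 -> bits=11110100110
Not inserted: cow eel fox ram rat yak — query each against bits=11110100110:
query cow: checks bit0=1, bit1=1, bit3=1 (all 1) -> maybe => FALSE POSITIVE
query eel: checks bit5=1, bit10=0 (has a 0) -> no => not a false positive
query fox: checks bit2=1, bit4=0, bit8=1 (has a 0) -> no => not a false positive
query ram: checks bit1=1, bit4=0, bit9=1 (has a 0) -> no => not a false positive
query rat: checks bit2=1, bit6=0, bit8=1 (has a 0) -> no => not a false positive
query yak: checks bit0=1, bit3=1, bit4=0 (has a 0) -> no => not a false positive
False positives (alphabetical): cow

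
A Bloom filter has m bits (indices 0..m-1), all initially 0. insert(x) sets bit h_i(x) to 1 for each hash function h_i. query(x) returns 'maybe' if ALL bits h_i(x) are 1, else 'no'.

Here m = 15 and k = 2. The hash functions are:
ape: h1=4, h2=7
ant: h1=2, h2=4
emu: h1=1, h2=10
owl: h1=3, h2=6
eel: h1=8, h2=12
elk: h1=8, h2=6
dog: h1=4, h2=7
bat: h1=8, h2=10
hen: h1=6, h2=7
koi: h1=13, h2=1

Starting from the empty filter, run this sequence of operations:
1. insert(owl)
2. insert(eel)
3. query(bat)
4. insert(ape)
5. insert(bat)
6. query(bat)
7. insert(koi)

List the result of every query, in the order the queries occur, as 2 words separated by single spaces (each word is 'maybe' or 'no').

Start: bits=000000000000000
Op 1: insert owl -> sets bits 3 6 -> bits=000100100000000
Op 2: insert eel -> sets bits 8 12 -> bits=000100101000100
Op 3: query bat -> checks bit8=1, bit10=0 (has a 0) -> no
Op 4: insert ape -> sets bits 4 7 -> bits=000110111000100
Op 5: insert bat -> sets bits 8 10 -> bits=000110111010100
Op 6: query bat -> checks bit8=1, bit10=1 (all 1) -> maybe
Op 7: insert koi -> sets bits 1 13 -> bits=010110111010110
Query results in order: no maybe

Answer: no maybe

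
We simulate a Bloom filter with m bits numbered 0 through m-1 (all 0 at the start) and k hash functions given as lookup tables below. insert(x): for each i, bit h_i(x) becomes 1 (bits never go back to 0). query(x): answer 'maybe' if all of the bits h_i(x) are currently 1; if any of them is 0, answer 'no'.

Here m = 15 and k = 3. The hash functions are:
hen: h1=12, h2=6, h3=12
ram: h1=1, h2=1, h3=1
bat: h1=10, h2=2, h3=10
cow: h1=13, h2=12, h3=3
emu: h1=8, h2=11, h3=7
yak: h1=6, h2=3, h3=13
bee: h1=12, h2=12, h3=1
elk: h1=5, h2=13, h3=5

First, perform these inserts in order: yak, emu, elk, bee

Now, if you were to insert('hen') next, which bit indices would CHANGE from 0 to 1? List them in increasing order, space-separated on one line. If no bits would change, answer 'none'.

Answer: none

Derivation:
Start: bits=000000000000000
After insert 'yak': sets bits 3 6 13 -> bits=000100100000010
After insert 'emu': sets bits 7 8 11 -> bits=000100111001010
After insert 'elk': sets bits 5 13 -> bits=000101111001010
After insert 'bee': sets bits 1 12 -> bits=010101111001110
insert 'hen' would touch bits 6 12; currently bit6=1, bit12=1
Bits that are 0 among those (would change 0->1): none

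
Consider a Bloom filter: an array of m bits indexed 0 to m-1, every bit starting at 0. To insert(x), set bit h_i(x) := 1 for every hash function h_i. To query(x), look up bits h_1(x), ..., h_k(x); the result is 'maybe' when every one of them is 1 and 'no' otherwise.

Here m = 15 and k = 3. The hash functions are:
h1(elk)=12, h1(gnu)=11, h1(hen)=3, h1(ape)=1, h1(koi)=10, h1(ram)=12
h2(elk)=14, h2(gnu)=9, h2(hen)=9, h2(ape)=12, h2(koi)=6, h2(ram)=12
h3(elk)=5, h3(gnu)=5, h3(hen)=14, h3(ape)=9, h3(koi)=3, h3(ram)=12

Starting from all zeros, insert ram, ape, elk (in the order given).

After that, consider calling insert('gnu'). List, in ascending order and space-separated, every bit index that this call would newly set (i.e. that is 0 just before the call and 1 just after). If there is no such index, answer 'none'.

Start: bits=000000000000000
After insert 'ram': sets bits 12 -> bits=000000000000100
After insert 'ape': sets bits 1 9 12 -> bits=010000000100100
After insert 'elk': sets bits 5 12 14 -> bits=010001000100101
insert 'gnu' would touch bits 5 9 11; currently bit5=1, bit9=1, bit11=0
Bits that are 0 among those (would change 0->1): 11

Answer: 11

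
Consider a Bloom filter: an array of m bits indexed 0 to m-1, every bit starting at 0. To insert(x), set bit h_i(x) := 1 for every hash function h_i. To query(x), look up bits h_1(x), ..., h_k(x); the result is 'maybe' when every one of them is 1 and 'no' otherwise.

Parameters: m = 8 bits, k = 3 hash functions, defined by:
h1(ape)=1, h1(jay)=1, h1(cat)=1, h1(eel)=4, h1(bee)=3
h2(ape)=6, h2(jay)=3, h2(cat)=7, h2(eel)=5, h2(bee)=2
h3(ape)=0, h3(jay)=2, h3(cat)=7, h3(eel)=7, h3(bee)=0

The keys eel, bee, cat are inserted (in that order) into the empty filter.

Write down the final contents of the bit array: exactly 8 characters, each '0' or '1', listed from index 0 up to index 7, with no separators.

Start: bits=00000000
After insert 'eel': sets bits 4 5 7 -> bits=00001101
After insert 'bee': sets bits 0 2 3 -> bits=10111101
After insert 'cat': sets bits 1 7 -> bits=11111101

Answer: 11111101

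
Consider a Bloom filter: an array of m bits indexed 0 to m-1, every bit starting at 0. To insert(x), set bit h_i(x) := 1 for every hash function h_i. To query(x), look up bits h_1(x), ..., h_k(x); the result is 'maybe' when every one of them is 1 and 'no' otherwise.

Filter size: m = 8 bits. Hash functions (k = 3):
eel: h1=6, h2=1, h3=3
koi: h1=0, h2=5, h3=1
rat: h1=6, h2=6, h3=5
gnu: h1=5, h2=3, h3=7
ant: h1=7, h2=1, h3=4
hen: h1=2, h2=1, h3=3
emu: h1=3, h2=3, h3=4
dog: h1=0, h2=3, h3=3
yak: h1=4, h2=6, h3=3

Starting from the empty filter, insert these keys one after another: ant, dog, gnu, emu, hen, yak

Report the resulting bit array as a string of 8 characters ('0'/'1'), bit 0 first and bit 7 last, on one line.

Answer: 11111111

Derivation:
Start: bits=00000000
After insert 'ant': sets bits 1 4 7 -> bits=01001001
After insert 'dog': sets bits 0 3 -> bits=11011001
After insert 'gnu': sets bits 3 5 7 -> bits=11011101
After insert 'emu': sets bits 3 4 -> bits=11011101
After insert 'hen': sets bits 1 2 3 -> bits=11111101
After insert 'yak': sets bits 3 4 6 -> bits=11111111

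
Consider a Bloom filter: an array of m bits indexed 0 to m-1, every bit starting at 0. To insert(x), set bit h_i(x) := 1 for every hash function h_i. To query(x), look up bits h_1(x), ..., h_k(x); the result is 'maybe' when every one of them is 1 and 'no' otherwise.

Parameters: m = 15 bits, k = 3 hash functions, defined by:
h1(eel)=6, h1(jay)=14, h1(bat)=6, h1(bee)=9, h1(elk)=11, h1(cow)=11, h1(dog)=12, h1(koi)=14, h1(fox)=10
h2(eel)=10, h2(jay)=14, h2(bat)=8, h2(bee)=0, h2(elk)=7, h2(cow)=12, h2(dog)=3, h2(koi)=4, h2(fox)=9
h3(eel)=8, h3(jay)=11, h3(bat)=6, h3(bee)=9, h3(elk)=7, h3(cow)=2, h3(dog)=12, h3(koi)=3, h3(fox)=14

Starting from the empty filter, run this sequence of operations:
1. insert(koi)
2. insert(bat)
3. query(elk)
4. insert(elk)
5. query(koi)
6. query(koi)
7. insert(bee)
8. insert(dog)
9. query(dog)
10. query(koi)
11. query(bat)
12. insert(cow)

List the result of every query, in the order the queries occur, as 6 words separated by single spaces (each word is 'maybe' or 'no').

Answer: no maybe maybe maybe maybe maybe

Derivation:
Start: bits=000000000000000
Op 1: insert koi -> sets bits 3 4 14 -> bits=000110000000001
Op 2: insert bat -> sets bits 6 8 -> bits=000110101000001
Op 3: query elk -> checks bit7=0, bit11=0 (has a 0) -> no
Op 4: insert elk -> sets bits 7 11 -> bits=000110111001001
Op 5: query koi -> checks bit3=1, bit4=1, bit14=1 (all 1) -> maybe
Op 6: query koi -> checks bit3=1, bit4=1, bit14=1 (all 1) -> maybe
Op 7: insert bee -> sets bits 0 9 -> bits=100110111101001
Op 8: insert dog -> sets bits 3 12 -> bits=100110111101101
Op 9: query dog -> checks bit3=1, bit12=1 (all 1) -> maybe
Op 10: query koi -> checks bit3=1, bit4=1, bit14=1 (all 1) -> maybe
Op 11: query bat -> checks bit6=1, bit8=1 (all 1) -> maybe
Op 12: insert cow -> sets bits 2 11 12 -> bits=101110111101101
Query results in order: no maybe maybe maybe maybe maybe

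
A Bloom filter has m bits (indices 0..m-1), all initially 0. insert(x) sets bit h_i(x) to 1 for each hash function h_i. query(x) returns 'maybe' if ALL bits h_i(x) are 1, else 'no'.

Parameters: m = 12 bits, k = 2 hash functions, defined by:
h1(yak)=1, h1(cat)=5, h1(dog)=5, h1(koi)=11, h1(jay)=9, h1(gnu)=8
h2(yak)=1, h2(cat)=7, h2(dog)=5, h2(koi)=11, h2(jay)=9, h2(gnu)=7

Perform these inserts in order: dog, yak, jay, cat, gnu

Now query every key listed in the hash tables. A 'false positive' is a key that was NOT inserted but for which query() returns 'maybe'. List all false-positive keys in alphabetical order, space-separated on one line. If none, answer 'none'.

Start: bits=000000000000
After insert 'dog': sets bits 5 -> bits=000001000000
After insert 'yak': sets bits 1 -> bits=010001000000
After insert 'jay': sets bits 9 -> bits=010001000100
After insert 'cat': sets bits 5 7 -> bits=010001010100
After insert 'gnu': sets bits 7 8 -> bits=010001011100
Not inserted: koi — query each against bits=010001011100:
query koi: checks bit11=0 (has a 0) -> no => not a false positive
False positives (alphabetical): none

Answer: none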